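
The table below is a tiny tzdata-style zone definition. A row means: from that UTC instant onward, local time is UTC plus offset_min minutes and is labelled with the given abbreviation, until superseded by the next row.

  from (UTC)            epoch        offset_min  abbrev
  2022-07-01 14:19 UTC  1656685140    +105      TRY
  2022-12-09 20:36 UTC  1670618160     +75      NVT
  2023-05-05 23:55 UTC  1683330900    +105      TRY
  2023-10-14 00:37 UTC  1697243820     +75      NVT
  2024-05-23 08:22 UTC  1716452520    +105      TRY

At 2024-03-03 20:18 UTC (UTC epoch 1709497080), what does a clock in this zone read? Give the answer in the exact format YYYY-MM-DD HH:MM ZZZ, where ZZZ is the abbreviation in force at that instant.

2024-03-03 21:33 NVT

Query: 2024-03-03 20:18 UTC
Rule 4/5 (NVT, +01:15): 2023-10-14 00:37 UTC ≤ query < 2024-05-23 08:22 UTC
20·60 + 18 + 75 = 1293 min
1293 = 0·1440 + 1293; 1293 = 21·60 + 33 → 21:33, same day
→ 2024-03-03 21:33 NVT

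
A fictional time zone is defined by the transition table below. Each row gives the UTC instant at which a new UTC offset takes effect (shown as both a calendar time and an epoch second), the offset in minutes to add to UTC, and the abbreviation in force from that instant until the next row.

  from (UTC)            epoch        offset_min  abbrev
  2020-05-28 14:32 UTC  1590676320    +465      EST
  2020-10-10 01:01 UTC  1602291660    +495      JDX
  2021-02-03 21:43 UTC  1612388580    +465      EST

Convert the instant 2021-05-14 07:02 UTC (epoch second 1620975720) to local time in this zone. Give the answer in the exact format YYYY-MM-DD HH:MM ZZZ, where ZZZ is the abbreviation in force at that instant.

2021-05-14 14:47 EST

Query: 2021-05-14 07:02 UTC
Rule 3/3 (EST, +07:45): 2021-02-03 21:43 UTC ≤ query < +∞
7·60 + 2 + 465 = 887 min
887 = 0·1440 + 887; 887 = 14·60 + 47 → 14:47, same day
→ 2021-05-14 14:47 EST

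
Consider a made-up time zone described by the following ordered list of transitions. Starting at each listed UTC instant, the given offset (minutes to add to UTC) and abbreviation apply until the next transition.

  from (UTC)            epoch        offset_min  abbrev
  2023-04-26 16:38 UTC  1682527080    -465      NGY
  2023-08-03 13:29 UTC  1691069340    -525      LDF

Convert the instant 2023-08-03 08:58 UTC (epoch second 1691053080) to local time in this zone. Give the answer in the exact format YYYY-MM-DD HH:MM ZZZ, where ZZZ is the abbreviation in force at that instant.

2023-08-03 01:13 NGY

Query: 2023-08-03 08:58 UTC
Rule 1/2 (NGY, -07:45): 2023-04-26 16:38 UTC ≤ query < 2023-08-03 13:29 UTC
8·60 + 58 - 465 = 73 min
73 = 0·1440 + 73; 73 = 1·60 + 13 → 01:13, same day
→ 2023-08-03 01:13 NGY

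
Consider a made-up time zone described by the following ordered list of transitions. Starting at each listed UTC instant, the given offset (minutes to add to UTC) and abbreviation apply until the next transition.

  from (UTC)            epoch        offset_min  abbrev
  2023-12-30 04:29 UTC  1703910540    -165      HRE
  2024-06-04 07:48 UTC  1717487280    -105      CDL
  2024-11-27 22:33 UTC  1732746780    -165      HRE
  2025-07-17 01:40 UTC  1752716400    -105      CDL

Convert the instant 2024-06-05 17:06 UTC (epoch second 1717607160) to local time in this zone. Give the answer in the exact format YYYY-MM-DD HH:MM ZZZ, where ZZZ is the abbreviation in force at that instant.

Query: 2024-06-05 17:06 UTC
Rule 2/4 (CDL, -01:45): 2024-06-04 07:48 UTC ≤ query < 2024-11-27 22:33 UTC
17·60 + 6 - 105 = 921 min
921 = 0·1440 + 921; 921 = 15·60 + 21 → 15:21, same day
→ 2024-06-05 15:21 CDL

2024-06-05 15:21 CDL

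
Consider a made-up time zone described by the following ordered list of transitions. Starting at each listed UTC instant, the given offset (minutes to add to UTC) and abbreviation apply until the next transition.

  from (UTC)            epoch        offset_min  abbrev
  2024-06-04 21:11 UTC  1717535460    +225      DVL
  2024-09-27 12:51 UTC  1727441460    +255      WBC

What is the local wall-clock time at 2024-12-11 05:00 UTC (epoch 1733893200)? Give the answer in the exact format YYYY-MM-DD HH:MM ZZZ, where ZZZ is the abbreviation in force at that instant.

2024-12-11 09:15 WBC

Query: 2024-12-11 05:00 UTC
Rule 2/2 (WBC, +04:15): 2024-09-27 12:51 UTC ≤ query < +∞
5·60 + 0 + 255 = 555 min
555 = 0·1440 + 555; 555 = 9·60 + 15 → 09:15, same day
→ 2024-12-11 09:15 WBC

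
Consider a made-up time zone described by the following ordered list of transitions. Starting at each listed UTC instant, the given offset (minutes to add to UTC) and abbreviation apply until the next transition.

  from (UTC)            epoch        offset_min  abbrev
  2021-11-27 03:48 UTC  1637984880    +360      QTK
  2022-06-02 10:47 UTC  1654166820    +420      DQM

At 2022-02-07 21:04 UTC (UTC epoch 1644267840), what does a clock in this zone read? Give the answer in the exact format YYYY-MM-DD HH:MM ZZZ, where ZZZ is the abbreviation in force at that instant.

2022-02-08 03:04 QTK

Query: 2022-02-07 21:04 UTC
Rule 1/2 (QTK, +06:00): 2021-11-27 03:48 UTC ≤ query < 2022-06-02 10:47 UTC
21·60 + 4 + 360 = 1624 min
1624 = 1·1440 + 184; 184 = 3·60 + 4 → 03:04, 2022-02-07 + 1 day = 2022-02-08
→ 2022-02-08 03:04 QTK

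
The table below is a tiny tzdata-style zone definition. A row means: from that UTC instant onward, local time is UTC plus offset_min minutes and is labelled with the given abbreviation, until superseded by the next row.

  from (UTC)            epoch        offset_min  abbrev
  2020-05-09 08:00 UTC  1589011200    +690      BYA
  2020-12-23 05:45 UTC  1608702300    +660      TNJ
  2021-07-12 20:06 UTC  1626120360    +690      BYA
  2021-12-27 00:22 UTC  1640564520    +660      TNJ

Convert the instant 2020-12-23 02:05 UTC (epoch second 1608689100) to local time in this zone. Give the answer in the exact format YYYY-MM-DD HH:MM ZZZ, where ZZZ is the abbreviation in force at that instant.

2020-12-23 13:35 BYA

Query: 2020-12-23 02:05 UTC
Rule 1/4 (BYA, +11:30): 2020-05-09 08:00 UTC ≤ query < 2020-12-23 05:45 UTC
2·60 + 5 + 690 = 815 min
815 = 0·1440 + 815; 815 = 13·60 + 35 → 13:35, same day
→ 2020-12-23 13:35 BYA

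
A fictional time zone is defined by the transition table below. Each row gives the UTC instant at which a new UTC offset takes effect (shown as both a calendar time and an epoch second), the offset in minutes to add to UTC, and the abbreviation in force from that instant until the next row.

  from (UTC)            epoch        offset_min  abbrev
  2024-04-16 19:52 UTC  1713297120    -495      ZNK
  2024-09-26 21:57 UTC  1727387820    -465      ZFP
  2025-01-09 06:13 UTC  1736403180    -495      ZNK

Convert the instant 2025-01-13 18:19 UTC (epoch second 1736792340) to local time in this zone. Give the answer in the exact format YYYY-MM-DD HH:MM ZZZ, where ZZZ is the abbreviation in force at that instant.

Query: 2025-01-13 18:19 UTC
Rule 3/3 (ZNK, -08:15): 2025-01-09 06:13 UTC ≤ query < +∞
18·60 + 19 - 495 = 604 min
604 = 0·1440 + 604; 604 = 10·60 + 4 → 10:04, same day
→ 2025-01-13 10:04 ZNK

2025-01-13 10:04 ZNK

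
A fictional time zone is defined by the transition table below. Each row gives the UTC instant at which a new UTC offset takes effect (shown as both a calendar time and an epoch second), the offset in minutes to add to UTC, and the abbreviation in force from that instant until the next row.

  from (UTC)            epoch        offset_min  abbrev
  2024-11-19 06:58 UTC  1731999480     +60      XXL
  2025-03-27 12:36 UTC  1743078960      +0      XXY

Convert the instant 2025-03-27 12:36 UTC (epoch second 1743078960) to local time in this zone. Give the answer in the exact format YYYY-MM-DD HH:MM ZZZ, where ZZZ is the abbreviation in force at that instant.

Query: 2025-03-27 12:36 UTC
Rule 2/2 (XXY, +00:00): 2025-03-27 12:36 UTC ≤ query < +∞
12·60 + 36 + 0 = 756 min
756 = 0·1440 + 756; 756 = 12·60 + 36 → 12:36, same day
→ 2025-03-27 12:36 XXY

2025-03-27 12:36 XXY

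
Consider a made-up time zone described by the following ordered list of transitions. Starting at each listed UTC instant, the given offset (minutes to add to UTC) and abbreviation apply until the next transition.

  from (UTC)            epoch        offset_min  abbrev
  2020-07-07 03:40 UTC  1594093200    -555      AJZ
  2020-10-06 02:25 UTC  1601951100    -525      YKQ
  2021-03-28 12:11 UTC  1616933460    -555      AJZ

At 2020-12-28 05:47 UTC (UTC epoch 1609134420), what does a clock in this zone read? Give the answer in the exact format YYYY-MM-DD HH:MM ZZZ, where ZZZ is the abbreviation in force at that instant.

Query: 2020-12-28 05:47 UTC
Rule 2/3 (YKQ, -08:45): 2020-10-06 02:25 UTC ≤ query < 2021-03-28 12:11 UTC
5·60 + 47 - 525 = -178 min
-178 = -1·1440 + 1262; 1262 = 21·60 + 2 → 21:02, 2020-12-28 - 1 day = 2020-12-27
→ 2020-12-27 21:02 YKQ

2020-12-27 21:02 YKQ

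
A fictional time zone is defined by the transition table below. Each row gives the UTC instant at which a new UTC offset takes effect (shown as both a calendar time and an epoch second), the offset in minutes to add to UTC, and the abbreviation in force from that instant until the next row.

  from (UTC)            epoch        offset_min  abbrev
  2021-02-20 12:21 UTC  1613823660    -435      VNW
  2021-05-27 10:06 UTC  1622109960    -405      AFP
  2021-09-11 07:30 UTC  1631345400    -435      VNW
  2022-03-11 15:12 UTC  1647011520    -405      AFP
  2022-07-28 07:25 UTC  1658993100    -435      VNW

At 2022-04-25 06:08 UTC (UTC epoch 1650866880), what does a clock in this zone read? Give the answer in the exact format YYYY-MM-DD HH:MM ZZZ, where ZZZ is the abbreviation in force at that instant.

2022-04-24 23:23 AFP

Query: 2022-04-25 06:08 UTC
Rule 4/5 (AFP, -06:45): 2022-03-11 15:12 UTC ≤ query < 2022-07-28 07:25 UTC
6·60 + 8 - 405 = -37 min
-37 = -1·1440 + 1403; 1403 = 23·60 + 23 → 23:23, 2022-04-25 - 1 day = 2022-04-24
→ 2022-04-24 23:23 AFP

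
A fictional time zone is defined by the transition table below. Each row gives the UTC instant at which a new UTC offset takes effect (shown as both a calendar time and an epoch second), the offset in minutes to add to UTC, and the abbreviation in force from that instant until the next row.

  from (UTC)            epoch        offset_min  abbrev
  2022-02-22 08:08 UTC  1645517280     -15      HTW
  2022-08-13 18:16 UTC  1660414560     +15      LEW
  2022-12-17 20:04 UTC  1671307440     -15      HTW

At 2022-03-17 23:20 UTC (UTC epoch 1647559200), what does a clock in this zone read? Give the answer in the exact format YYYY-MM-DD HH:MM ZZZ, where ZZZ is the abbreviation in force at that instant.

Query: 2022-03-17 23:20 UTC
Rule 1/3 (HTW, -00:15): 2022-02-22 08:08 UTC ≤ query < 2022-08-13 18:16 UTC
23·60 + 20 - 15 = 1385 min
1385 = 0·1440 + 1385; 1385 = 23·60 + 5 → 23:05, same day
→ 2022-03-17 23:05 HTW

2022-03-17 23:05 HTW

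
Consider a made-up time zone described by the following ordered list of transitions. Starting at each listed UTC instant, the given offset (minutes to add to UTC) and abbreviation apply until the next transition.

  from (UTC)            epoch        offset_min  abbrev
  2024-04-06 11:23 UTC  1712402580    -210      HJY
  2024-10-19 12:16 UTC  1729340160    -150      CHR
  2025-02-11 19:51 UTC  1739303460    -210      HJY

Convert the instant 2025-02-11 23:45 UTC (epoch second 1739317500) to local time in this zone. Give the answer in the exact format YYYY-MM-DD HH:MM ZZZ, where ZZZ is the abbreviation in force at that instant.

Query: 2025-02-11 23:45 UTC
Rule 3/3 (HJY, -03:30): 2025-02-11 19:51 UTC ≤ query < +∞
23·60 + 45 - 210 = 1215 min
1215 = 0·1440 + 1215; 1215 = 20·60 + 15 → 20:15, same day
→ 2025-02-11 20:15 HJY

2025-02-11 20:15 HJY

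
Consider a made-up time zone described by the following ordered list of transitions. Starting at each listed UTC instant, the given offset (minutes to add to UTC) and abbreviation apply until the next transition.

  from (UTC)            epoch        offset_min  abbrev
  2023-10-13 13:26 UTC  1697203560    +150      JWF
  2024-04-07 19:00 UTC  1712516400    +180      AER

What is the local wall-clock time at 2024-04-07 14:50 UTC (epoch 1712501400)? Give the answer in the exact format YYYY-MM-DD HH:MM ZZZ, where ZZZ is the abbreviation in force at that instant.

Query: 2024-04-07 14:50 UTC
Rule 1/2 (JWF, +02:30): 2023-10-13 13:26 UTC ≤ query < 2024-04-07 19:00 UTC
14·60 + 50 + 150 = 1040 min
1040 = 0·1440 + 1040; 1040 = 17·60 + 20 → 17:20, same day
→ 2024-04-07 17:20 JWF

2024-04-07 17:20 JWF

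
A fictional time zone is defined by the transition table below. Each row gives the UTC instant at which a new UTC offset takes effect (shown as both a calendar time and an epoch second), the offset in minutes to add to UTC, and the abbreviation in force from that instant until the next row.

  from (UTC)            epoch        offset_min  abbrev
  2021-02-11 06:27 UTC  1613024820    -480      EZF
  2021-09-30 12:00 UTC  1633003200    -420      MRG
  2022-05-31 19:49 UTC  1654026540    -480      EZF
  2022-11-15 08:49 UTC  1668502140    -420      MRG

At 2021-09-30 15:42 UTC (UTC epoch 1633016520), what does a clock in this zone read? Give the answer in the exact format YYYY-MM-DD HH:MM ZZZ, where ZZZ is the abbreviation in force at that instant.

2021-09-30 08:42 MRG

Query: 2021-09-30 15:42 UTC
Rule 2/4 (MRG, -07:00): 2021-09-30 12:00 UTC ≤ query < 2022-05-31 19:49 UTC
15·60 + 42 - 420 = 522 min
522 = 0·1440 + 522; 522 = 8·60 + 42 → 08:42, same day
→ 2021-09-30 08:42 MRG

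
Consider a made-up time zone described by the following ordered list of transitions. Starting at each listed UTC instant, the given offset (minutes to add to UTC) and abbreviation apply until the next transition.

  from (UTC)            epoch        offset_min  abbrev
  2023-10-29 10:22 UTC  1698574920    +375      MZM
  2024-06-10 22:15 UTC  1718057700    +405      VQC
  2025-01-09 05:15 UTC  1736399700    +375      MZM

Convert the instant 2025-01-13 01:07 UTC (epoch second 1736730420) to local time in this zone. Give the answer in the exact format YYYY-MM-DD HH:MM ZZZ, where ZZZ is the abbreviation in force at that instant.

Query: 2025-01-13 01:07 UTC
Rule 3/3 (MZM, +06:15): 2025-01-09 05:15 UTC ≤ query < +∞
1·60 + 7 + 375 = 442 min
442 = 0·1440 + 442; 442 = 7·60 + 22 → 07:22, same day
→ 2025-01-13 07:22 MZM

2025-01-13 07:22 MZM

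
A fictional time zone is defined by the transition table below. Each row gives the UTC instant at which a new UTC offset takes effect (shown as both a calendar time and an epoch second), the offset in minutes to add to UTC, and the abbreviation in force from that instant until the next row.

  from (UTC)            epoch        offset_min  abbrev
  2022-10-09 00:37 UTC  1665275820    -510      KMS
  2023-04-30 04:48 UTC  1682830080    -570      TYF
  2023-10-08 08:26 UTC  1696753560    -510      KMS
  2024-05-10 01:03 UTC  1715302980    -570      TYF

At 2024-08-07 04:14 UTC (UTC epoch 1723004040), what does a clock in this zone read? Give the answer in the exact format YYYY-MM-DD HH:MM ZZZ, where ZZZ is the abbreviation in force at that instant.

2024-08-06 18:44 TYF

Query: 2024-08-07 04:14 UTC
Rule 4/4 (TYF, -09:30): 2024-05-10 01:03 UTC ≤ query < +∞
4·60 + 14 - 570 = -316 min
-316 = -1·1440 + 1124; 1124 = 18·60 + 44 → 18:44, 2024-08-07 - 1 day = 2024-08-06
→ 2024-08-06 18:44 TYF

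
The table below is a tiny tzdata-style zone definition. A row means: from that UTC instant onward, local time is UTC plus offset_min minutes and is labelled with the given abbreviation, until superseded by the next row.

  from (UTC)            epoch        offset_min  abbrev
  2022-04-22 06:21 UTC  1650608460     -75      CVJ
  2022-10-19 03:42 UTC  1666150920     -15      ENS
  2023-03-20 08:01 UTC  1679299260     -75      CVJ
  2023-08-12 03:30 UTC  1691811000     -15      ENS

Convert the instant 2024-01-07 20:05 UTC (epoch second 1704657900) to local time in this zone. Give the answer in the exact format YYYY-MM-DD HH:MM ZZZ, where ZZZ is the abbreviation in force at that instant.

Query: 2024-01-07 20:05 UTC
Rule 4/4 (ENS, -00:15): 2023-08-12 03:30 UTC ≤ query < +∞
20·60 + 5 - 15 = 1190 min
1190 = 0·1440 + 1190; 1190 = 19·60 + 50 → 19:50, same day
→ 2024-01-07 19:50 ENS

2024-01-07 19:50 ENS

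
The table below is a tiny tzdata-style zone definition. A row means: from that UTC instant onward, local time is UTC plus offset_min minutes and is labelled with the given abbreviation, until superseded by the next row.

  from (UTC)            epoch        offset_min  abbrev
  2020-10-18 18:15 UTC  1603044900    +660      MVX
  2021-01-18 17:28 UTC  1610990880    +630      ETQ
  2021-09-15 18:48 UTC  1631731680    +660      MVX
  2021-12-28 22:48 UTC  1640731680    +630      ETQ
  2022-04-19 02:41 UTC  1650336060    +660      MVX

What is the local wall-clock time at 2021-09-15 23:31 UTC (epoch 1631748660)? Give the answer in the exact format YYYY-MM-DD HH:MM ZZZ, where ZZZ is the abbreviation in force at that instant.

2021-09-16 10:31 MVX

Query: 2021-09-15 23:31 UTC
Rule 3/5 (MVX, +11:00): 2021-09-15 18:48 UTC ≤ query < 2021-12-28 22:48 UTC
23·60 + 31 + 660 = 2071 min
2071 = 1·1440 + 631; 631 = 10·60 + 31 → 10:31, 2021-09-15 + 1 day = 2021-09-16
→ 2021-09-16 10:31 MVX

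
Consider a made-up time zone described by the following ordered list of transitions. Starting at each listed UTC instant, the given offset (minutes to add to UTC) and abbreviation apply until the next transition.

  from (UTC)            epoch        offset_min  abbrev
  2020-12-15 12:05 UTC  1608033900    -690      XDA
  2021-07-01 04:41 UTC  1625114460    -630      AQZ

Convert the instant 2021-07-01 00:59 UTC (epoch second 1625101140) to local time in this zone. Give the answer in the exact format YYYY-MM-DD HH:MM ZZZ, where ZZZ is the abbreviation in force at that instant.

2021-06-30 13:29 XDA

Query: 2021-07-01 00:59 UTC
Rule 1/2 (XDA, -11:30): 2020-12-15 12:05 UTC ≤ query < 2021-07-01 04:41 UTC
0·60 + 59 - 690 = -631 min
-631 = -1·1440 + 809; 809 = 13·60 + 29 → 13:29, 2021-07-01 - 1 day = 2021-06-30
→ 2021-06-30 13:29 XDA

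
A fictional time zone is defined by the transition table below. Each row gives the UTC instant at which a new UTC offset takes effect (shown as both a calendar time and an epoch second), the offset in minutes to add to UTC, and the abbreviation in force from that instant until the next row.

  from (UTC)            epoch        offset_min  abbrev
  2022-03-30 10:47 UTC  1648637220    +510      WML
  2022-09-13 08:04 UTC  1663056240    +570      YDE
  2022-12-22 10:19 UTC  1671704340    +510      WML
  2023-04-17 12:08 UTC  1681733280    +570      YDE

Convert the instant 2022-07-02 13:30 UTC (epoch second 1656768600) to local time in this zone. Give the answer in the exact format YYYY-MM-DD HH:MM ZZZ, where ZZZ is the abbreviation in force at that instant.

Query: 2022-07-02 13:30 UTC
Rule 1/4 (WML, +08:30): 2022-03-30 10:47 UTC ≤ query < 2022-09-13 08:04 UTC
13·60 + 30 + 510 = 1320 min
1320 = 0·1440 + 1320; 1320 = 22·60 + 0 → 22:00, same day
→ 2022-07-02 22:00 WML

2022-07-02 22:00 WML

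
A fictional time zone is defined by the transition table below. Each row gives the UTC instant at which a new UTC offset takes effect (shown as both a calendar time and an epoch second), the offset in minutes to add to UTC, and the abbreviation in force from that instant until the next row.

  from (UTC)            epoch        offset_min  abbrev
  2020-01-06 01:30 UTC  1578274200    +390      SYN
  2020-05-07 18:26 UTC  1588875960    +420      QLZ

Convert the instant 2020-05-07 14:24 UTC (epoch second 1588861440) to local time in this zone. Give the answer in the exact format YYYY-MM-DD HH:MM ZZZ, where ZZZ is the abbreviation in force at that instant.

2020-05-07 20:54 SYN

Query: 2020-05-07 14:24 UTC
Rule 1/2 (SYN, +06:30): 2020-01-06 01:30 UTC ≤ query < 2020-05-07 18:26 UTC
14·60 + 24 + 390 = 1254 min
1254 = 0·1440 + 1254; 1254 = 20·60 + 54 → 20:54, same day
→ 2020-05-07 20:54 SYN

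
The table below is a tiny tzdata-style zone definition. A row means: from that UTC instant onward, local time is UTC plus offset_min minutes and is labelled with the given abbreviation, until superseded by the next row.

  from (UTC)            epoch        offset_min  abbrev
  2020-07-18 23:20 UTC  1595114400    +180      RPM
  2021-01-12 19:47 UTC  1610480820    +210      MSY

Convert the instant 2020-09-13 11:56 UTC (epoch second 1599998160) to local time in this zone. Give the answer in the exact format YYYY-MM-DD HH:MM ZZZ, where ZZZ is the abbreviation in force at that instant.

2020-09-13 14:56 RPM

Query: 2020-09-13 11:56 UTC
Rule 1/2 (RPM, +03:00): 2020-07-18 23:20 UTC ≤ query < 2021-01-12 19:47 UTC
11·60 + 56 + 180 = 896 min
896 = 0·1440 + 896; 896 = 14·60 + 56 → 14:56, same day
→ 2020-09-13 14:56 RPM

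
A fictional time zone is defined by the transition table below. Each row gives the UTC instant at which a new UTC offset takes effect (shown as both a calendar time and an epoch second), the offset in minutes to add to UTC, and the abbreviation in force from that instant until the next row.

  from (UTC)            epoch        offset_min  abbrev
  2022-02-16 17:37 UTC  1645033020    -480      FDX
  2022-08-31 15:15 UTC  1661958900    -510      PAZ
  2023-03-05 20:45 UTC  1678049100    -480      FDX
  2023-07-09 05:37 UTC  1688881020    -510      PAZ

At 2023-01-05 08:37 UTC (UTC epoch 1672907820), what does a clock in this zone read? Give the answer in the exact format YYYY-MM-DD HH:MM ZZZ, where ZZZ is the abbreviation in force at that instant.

Query: 2023-01-05 08:37 UTC
Rule 2/4 (PAZ, -08:30): 2022-08-31 15:15 UTC ≤ query < 2023-03-05 20:45 UTC
8·60 + 37 - 510 = 7 min
7 = 0·1440 + 7; 7 = 0·60 + 7 → 00:07, same day
→ 2023-01-05 00:07 PAZ

2023-01-05 00:07 PAZ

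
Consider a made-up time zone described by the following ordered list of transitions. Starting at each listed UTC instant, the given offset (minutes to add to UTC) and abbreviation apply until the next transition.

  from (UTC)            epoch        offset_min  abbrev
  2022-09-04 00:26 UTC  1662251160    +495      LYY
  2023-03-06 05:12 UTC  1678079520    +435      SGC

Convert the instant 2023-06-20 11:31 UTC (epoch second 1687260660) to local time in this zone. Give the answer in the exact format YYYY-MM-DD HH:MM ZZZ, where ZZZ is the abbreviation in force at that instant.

Query: 2023-06-20 11:31 UTC
Rule 2/2 (SGC, +07:15): 2023-03-06 05:12 UTC ≤ query < +∞
11·60 + 31 + 435 = 1126 min
1126 = 0·1440 + 1126; 1126 = 18·60 + 46 → 18:46, same day
→ 2023-06-20 18:46 SGC

2023-06-20 18:46 SGC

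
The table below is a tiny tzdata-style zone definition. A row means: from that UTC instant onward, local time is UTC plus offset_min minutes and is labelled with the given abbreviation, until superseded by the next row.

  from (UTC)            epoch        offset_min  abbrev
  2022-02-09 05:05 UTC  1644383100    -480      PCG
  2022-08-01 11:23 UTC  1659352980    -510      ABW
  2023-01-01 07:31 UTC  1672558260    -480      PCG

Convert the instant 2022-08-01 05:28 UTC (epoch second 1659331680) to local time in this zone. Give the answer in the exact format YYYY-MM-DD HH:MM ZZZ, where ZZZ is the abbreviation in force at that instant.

Query: 2022-08-01 05:28 UTC
Rule 1/3 (PCG, -08:00): 2022-02-09 05:05 UTC ≤ query < 2022-08-01 11:23 UTC
5·60 + 28 - 480 = -152 min
-152 = -1·1440 + 1288; 1288 = 21·60 + 28 → 21:28, 2022-08-01 - 1 day = 2022-07-31
→ 2022-07-31 21:28 PCG

2022-07-31 21:28 PCG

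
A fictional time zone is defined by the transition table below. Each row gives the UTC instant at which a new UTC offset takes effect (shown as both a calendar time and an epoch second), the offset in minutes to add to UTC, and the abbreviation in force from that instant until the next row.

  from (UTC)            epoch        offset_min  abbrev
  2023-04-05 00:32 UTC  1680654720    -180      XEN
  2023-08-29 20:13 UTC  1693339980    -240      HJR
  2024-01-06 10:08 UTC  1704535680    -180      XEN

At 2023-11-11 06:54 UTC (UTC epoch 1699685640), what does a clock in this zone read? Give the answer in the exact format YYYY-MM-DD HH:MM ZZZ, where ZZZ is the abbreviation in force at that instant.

Query: 2023-11-11 06:54 UTC
Rule 2/3 (HJR, -04:00): 2023-08-29 20:13 UTC ≤ query < 2024-01-06 10:08 UTC
6·60 + 54 - 240 = 174 min
174 = 0·1440 + 174; 174 = 2·60 + 54 → 02:54, same day
→ 2023-11-11 02:54 HJR

2023-11-11 02:54 HJR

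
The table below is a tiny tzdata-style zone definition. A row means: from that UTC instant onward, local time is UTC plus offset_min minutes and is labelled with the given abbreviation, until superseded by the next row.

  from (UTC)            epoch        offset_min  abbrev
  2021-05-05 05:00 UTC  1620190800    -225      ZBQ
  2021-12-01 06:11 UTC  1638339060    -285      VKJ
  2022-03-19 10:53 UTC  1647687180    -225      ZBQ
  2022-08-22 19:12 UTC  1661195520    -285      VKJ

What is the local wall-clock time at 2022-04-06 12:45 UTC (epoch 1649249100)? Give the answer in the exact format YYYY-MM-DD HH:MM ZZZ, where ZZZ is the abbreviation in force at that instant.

Query: 2022-04-06 12:45 UTC
Rule 3/4 (ZBQ, -03:45): 2022-03-19 10:53 UTC ≤ query < 2022-08-22 19:12 UTC
12·60 + 45 - 225 = 540 min
540 = 0·1440 + 540; 540 = 9·60 + 0 → 09:00, same day
→ 2022-04-06 09:00 ZBQ

2022-04-06 09:00 ZBQ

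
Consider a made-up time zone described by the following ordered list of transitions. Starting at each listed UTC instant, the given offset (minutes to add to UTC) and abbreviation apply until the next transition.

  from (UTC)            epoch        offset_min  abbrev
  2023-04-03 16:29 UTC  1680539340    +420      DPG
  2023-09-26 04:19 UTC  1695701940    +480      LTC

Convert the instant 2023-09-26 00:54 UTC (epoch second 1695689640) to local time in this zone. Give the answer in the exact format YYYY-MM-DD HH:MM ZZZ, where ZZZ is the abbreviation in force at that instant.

Query: 2023-09-26 00:54 UTC
Rule 1/2 (DPG, +07:00): 2023-04-03 16:29 UTC ≤ query < 2023-09-26 04:19 UTC
0·60 + 54 + 420 = 474 min
474 = 0·1440 + 474; 474 = 7·60 + 54 → 07:54, same day
→ 2023-09-26 07:54 DPG

2023-09-26 07:54 DPG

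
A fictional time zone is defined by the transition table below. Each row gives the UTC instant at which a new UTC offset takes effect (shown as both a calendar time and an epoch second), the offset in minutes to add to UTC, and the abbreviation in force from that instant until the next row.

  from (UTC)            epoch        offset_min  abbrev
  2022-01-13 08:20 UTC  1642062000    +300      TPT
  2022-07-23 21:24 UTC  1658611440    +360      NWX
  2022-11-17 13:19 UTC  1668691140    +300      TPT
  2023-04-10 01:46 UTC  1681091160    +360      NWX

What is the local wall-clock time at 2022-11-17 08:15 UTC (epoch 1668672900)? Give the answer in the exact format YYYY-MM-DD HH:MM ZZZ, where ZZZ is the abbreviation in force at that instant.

Query: 2022-11-17 08:15 UTC
Rule 2/4 (NWX, +06:00): 2022-07-23 21:24 UTC ≤ query < 2022-11-17 13:19 UTC
8·60 + 15 + 360 = 855 min
855 = 0·1440 + 855; 855 = 14·60 + 15 → 14:15, same day
→ 2022-11-17 14:15 NWX

2022-11-17 14:15 NWX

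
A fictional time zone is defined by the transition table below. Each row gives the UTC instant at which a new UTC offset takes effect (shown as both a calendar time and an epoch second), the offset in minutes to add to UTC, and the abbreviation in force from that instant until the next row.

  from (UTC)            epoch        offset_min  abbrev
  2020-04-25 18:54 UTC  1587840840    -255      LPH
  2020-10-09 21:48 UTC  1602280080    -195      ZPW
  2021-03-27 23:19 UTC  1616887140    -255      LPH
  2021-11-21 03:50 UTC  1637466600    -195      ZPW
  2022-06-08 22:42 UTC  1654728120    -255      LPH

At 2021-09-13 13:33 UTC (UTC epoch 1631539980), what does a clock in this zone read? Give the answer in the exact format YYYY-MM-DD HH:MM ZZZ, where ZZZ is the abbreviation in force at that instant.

Query: 2021-09-13 13:33 UTC
Rule 3/5 (LPH, -04:15): 2021-03-27 23:19 UTC ≤ query < 2021-11-21 03:50 UTC
13·60 + 33 - 255 = 558 min
558 = 0·1440 + 558; 558 = 9·60 + 18 → 09:18, same day
→ 2021-09-13 09:18 LPH

2021-09-13 09:18 LPH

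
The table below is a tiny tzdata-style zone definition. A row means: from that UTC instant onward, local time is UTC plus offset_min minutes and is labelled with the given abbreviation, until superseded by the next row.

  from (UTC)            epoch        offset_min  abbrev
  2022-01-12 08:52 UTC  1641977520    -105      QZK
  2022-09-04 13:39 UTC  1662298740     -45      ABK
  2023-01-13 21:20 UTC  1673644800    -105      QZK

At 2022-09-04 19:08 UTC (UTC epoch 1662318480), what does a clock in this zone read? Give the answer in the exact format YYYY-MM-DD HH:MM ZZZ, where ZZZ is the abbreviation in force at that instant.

2022-09-04 18:23 ABK

Query: 2022-09-04 19:08 UTC
Rule 2/3 (ABK, -00:45): 2022-09-04 13:39 UTC ≤ query < 2023-01-13 21:20 UTC
19·60 + 8 - 45 = 1103 min
1103 = 0·1440 + 1103; 1103 = 18·60 + 23 → 18:23, same day
→ 2022-09-04 18:23 ABK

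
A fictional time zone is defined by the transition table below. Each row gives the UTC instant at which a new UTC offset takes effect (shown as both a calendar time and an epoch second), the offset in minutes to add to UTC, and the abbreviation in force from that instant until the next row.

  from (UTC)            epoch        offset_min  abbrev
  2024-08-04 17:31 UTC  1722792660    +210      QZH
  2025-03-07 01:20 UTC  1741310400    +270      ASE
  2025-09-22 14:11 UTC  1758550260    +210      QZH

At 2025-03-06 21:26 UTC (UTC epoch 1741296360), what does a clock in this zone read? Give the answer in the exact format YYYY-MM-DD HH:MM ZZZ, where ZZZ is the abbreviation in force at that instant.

2025-03-07 00:56 QZH

Query: 2025-03-06 21:26 UTC
Rule 1/3 (QZH, +03:30): 2024-08-04 17:31 UTC ≤ query < 2025-03-07 01:20 UTC
21·60 + 26 + 210 = 1496 min
1496 = 1·1440 + 56; 56 = 0·60 + 56 → 00:56, 2025-03-06 + 1 day = 2025-03-07
→ 2025-03-07 00:56 QZH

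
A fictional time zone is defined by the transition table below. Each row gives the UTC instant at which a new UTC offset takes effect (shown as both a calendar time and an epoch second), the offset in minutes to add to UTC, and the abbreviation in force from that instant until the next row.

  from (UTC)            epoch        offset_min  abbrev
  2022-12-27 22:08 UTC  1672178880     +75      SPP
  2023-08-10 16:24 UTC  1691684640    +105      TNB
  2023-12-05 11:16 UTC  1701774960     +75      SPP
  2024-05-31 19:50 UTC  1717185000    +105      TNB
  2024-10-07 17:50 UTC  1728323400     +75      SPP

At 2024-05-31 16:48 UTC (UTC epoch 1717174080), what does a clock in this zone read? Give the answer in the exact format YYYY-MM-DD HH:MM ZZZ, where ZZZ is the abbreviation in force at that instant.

2024-05-31 18:03 SPP

Query: 2024-05-31 16:48 UTC
Rule 3/5 (SPP, +01:15): 2023-12-05 11:16 UTC ≤ query < 2024-05-31 19:50 UTC
16·60 + 48 + 75 = 1083 min
1083 = 0·1440 + 1083; 1083 = 18·60 + 3 → 18:03, same day
→ 2024-05-31 18:03 SPP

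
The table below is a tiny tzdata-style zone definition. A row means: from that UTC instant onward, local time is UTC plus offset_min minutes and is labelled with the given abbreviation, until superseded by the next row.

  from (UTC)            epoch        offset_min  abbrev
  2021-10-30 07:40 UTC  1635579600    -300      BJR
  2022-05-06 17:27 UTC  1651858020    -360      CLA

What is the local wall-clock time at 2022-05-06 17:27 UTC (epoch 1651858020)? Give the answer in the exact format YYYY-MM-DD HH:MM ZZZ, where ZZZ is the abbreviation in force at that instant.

Query: 2022-05-06 17:27 UTC
Rule 2/2 (CLA, -06:00): 2022-05-06 17:27 UTC ≤ query < +∞
17·60 + 27 - 360 = 687 min
687 = 0·1440 + 687; 687 = 11·60 + 27 → 11:27, same day
→ 2022-05-06 11:27 CLA

2022-05-06 11:27 CLA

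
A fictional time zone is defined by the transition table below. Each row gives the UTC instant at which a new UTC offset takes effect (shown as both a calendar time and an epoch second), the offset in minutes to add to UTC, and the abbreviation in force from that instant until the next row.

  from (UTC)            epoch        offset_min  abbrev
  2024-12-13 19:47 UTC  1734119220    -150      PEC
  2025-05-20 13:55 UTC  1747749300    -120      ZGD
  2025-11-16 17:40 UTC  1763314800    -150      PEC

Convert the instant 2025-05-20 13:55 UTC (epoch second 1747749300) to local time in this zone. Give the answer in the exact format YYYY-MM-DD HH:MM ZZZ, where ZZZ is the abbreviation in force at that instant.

Query: 2025-05-20 13:55 UTC
Rule 2/3 (ZGD, -02:00): 2025-05-20 13:55 UTC ≤ query < 2025-11-16 17:40 UTC
13·60 + 55 - 120 = 715 min
715 = 0·1440 + 715; 715 = 11·60 + 55 → 11:55, same day
→ 2025-05-20 11:55 ZGD

2025-05-20 11:55 ZGD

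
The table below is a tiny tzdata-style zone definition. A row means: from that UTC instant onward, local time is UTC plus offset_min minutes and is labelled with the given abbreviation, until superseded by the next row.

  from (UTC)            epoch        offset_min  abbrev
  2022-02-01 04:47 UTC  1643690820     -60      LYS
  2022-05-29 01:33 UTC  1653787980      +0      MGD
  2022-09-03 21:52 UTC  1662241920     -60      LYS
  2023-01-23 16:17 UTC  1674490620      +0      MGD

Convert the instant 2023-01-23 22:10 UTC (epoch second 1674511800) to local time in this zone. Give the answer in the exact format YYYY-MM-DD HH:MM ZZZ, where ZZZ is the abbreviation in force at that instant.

Query: 2023-01-23 22:10 UTC
Rule 4/4 (MGD, +00:00): 2023-01-23 16:17 UTC ≤ query < +∞
22·60 + 10 + 0 = 1330 min
1330 = 0·1440 + 1330; 1330 = 22·60 + 10 → 22:10, same day
→ 2023-01-23 22:10 MGD

2023-01-23 22:10 MGD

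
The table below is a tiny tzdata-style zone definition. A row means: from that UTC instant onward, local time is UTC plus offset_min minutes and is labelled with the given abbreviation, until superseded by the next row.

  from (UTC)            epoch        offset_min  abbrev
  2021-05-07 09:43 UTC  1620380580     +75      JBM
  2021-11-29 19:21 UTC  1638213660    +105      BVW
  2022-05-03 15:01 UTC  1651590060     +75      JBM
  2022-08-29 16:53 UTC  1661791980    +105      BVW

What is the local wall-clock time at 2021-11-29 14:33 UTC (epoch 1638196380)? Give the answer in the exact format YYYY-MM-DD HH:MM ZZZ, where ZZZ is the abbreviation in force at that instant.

2021-11-29 15:48 JBM

Query: 2021-11-29 14:33 UTC
Rule 1/4 (JBM, +01:15): 2021-05-07 09:43 UTC ≤ query < 2021-11-29 19:21 UTC
14·60 + 33 + 75 = 948 min
948 = 0·1440 + 948; 948 = 15·60 + 48 → 15:48, same day
→ 2021-11-29 15:48 JBM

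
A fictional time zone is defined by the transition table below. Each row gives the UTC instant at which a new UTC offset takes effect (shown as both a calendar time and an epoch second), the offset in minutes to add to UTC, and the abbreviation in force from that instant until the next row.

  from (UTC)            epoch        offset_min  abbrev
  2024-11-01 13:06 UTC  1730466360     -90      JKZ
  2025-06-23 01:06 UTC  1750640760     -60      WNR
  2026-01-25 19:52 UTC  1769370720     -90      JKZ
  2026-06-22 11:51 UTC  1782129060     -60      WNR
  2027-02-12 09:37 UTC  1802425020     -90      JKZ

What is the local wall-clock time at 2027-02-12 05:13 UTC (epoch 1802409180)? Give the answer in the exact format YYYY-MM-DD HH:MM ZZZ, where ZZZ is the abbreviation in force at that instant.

Query: 2027-02-12 05:13 UTC
Rule 4/5 (WNR, -01:00): 2026-06-22 11:51 UTC ≤ query < 2027-02-12 09:37 UTC
5·60 + 13 - 60 = 253 min
253 = 0·1440 + 253; 253 = 4·60 + 13 → 04:13, same day
→ 2027-02-12 04:13 WNR

2027-02-12 04:13 WNR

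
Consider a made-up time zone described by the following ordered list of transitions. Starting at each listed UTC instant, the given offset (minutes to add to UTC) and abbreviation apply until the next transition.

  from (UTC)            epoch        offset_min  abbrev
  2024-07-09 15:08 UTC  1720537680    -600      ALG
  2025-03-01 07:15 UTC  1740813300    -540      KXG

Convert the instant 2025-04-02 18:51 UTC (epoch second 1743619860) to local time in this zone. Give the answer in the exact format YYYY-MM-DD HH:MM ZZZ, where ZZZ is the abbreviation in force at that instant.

Query: 2025-04-02 18:51 UTC
Rule 2/2 (KXG, -09:00): 2025-03-01 07:15 UTC ≤ query < +∞
18·60 + 51 - 540 = 591 min
591 = 0·1440 + 591; 591 = 9·60 + 51 → 09:51, same day
→ 2025-04-02 09:51 KXG

2025-04-02 09:51 KXG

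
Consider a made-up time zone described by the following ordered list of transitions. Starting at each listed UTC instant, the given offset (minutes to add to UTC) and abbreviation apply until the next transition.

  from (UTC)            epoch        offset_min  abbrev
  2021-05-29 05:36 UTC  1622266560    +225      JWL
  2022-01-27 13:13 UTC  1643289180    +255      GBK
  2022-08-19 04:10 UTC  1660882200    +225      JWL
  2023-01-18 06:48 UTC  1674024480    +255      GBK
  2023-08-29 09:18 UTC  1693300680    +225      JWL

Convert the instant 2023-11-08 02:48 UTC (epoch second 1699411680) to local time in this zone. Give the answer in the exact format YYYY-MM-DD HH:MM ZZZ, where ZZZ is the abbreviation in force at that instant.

2023-11-08 06:33 JWL

Query: 2023-11-08 02:48 UTC
Rule 5/5 (JWL, +03:45): 2023-08-29 09:18 UTC ≤ query < +∞
2·60 + 48 + 225 = 393 min
393 = 0·1440 + 393; 393 = 6·60 + 33 → 06:33, same day
→ 2023-11-08 06:33 JWL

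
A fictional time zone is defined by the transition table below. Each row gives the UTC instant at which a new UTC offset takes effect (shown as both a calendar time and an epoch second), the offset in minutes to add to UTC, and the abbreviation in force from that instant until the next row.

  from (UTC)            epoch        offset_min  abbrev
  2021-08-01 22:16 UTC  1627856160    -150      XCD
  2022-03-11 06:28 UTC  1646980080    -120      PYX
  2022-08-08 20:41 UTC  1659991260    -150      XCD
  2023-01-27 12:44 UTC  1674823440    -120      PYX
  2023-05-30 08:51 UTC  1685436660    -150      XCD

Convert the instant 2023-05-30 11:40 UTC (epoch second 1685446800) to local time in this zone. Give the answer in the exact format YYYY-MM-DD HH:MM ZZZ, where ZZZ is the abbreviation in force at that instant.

Query: 2023-05-30 11:40 UTC
Rule 5/5 (XCD, -02:30): 2023-05-30 08:51 UTC ≤ query < +∞
11·60 + 40 - 150 = 550 min
550 = 0·1440 + 550; 550 = 9·60 + 10 → 09:10, same day
→ 2023-05-30 09:10 XCD

2023-05-30 09:10 XCD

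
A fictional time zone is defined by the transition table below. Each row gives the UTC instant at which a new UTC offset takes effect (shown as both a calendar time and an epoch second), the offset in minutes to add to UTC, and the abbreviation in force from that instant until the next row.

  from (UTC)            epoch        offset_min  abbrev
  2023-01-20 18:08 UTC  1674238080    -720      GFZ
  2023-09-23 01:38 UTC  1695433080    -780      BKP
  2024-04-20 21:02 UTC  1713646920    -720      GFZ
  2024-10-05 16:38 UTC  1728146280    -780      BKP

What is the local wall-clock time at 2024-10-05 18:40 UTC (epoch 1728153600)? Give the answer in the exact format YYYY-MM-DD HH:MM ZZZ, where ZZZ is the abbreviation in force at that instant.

Query: 2024-10-05 18:40 UTC
Rule 4/4 (BKP, -13:00): 2024-10-05 16:38 UTC ≤ query < +∞
18·60 + 40 - 780 = 340 min
340 = 0·1440 + 340; 340 = 5·60 + 40 → 05:40, same day
→ 2024-10-05 05:40 BKP

2024-10-05 05:40 BKP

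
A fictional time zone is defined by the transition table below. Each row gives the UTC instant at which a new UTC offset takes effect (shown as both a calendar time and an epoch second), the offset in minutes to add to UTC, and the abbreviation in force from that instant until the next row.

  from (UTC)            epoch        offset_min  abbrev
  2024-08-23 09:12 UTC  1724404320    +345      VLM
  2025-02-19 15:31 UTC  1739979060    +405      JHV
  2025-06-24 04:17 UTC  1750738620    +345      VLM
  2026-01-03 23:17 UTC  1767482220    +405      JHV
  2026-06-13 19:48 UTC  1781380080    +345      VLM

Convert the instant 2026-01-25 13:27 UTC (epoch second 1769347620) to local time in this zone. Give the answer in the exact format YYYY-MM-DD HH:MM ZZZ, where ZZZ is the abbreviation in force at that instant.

2026-01-25 20:12 JHV

Query: 2026-01-25 13:27 UTC
Rule 4/5 (JHV, +06:45): 2026-01-03 23:17 UTC ≤ query < 2026-06-13 19:48 UTC
13·60 + 27 + 405 = 1212 min
1212 = 0·1440 + 1212; 1212 = 20·60 + 12 → 20:12, same day
→ 2026-01-25 20:12 JHV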